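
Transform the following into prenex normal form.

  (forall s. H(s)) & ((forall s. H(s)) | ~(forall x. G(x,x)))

Push ¬ through the quantifiers and connectives to reach negation normal form:
  (forall s. H(s)) & ((forall s. H(s)) | (exists x. ~G(x,x)))
Give each quantifier a distinct variable: s↦w1.
  (forall s. H(s)) & ((forall w1. H(w1)) | (exists x. ~G(x,x)))
Extract every quantifier outward, since the variables are now distinct and don't occur free across branches:
  forall s. forall w1. exists x. (H(s) & (H(w1) | ~G(x,x)))

forall s. forall w1. exists x. (H(s) & (H(w1) | ~G(x,x)))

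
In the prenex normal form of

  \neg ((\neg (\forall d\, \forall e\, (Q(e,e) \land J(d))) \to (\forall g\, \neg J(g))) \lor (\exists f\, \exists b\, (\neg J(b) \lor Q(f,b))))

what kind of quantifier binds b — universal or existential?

First replace A → B with ¬A ∨ B.
  \neg (\neg \neg (\forall d\, \forall e\, (Q(e,e) \land J(d))) \lor (\forall g\, \neg J(g)) \lor (\exists f\, \exists b\, (\neg J(b) \lor Q(f,b))))
Move each ¬ inward, flipping quantifiers it crosses:
  (\exists d\, \exists e\, (\neg Q(e,e) \lor \neg J(d))) \land (\exists g\, J(g)) \land (\forall f\, \forall b\, (J(b) \land \neg Q(f,b)))
All bound variables are already distinct, so no renaming is needed.
Pull the quantifiers to the front (each side's bound variable is not free in the other side):
  \exists d\, \exists e\, \exists g\, \forall f\, \forall b\, ((\neg Q(e,e) \lor \neg J(d)) \land J(g) \land J(b) \land \neg Q(f,b))
The quantifier \exists b sits under an odd number of negations (counting the antecedent side of each →), so it flips to \forall b.

universal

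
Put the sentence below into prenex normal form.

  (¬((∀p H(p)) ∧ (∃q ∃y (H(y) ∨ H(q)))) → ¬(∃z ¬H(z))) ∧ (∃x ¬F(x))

∀p ∃q ∃y ∀z ∃x ((H(p) ∧ (H(y) ∨ H(q)) ∨ H(z)) ∧ ¬F(x))

First replace A → B with ¬A ∨ B.
  (¬¬((∀p H(p)) ∧ (∃q ∃y (H(y) ∨ H(q)))) ∨ ¬(∃z ¬H(z))) ∧ (∃x ¬F(x))
Move each ¬ inward, flipping quantifiers it crosses:
  ((∀p H(p)) ∧ (∃q ∃y (H(y) ∨ H(q))) ∨ (∀z H(z))) ∧ (∃x ¬F(x))
Extract every quantifier outward, since the variables are now distinct and don't occur free across branches:
  ∀p ∃q ∃y ∀z ∃x ((H(p) ∧ (H(y) ∨ H(q)) ∨ H(z)) ∧ ¬F(x))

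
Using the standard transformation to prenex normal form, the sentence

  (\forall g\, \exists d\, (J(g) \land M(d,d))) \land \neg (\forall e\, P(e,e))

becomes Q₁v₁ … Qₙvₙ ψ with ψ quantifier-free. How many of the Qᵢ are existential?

Drive negations inward (¬∀x A ≡ ∃x ¬A, ¬∃x A ≡ ∀x ¬A, De Morgan for ∧/∨):
  (\forall g\, \exists d\, (J(g) \land M(d,d))) \land (\exists e\, \neg P(e,e))
Pull the quantifiers to the front (each side's bound variable is not free in the other side):
  \forall g\, \exists d\, \exists e\, (J(g) \land M(d,d) \land \neg P(e,e))
The prefix is \forall g \exists d \exists e: 1 universal, 2 existential.

2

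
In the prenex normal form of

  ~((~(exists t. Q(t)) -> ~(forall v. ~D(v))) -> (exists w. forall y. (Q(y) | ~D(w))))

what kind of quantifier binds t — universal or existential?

First replace A → B with ¬A ∨ B.
  ~(~(~~(exists t. Q(t)) | ~(forall v. ~D(v))) | (exists w. forall y. (Q(y) | ~D(w))))
Move each ¬ inward, flipping quantifiers it crosses:
  ((exists t. Q(t)) | (exists v. D(v))) & (forall w. exists y. (~Q(y) & D(w)))
All bound variables are already distinct, so no renaming is needed.
Extract every quantifier outward, since the variables are now distinct and don't occur free across branches:
  exists t. exists v. forall w. exists y. ((Q(t) | D(v)) & ~Q(y) & D(w))
The quantifier exists t sits under an even number of negations (counting the antecedent side of each →), so it remains existential.

existential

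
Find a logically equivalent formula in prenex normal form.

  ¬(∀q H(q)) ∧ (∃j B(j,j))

∃q ∃j (¬H(q) ∧ B(j,j))

Drive negations inward (¬∀x A ≡ ∃x ¬A, ¬∃x A ≡ ∀x ¬A, De Morgan for ∧/∨):
  (∃q ¬H(q)) ∧ (∃j B(j,j))
All bound variables are already distinct, so no renaming is needed.
Finally move all quantifiers to the prefix:
  ∃q ∃j (¬H(q) ∧ B(j,j))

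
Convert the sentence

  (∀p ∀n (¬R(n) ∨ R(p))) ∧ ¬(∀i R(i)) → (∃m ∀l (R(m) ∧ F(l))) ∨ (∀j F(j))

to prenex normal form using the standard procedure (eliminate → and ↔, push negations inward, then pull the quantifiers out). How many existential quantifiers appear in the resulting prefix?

First replace A → B with ¬A ∨ B.
  ¬((∀p ∀n (¬R(n) ∨ R(p))) ∧ ¬(∀i R(i))) ∨ (∃m ∀l (R(m) ∧ F(l))) ∨ (∀j F(j))
Move each ¬ inward, flipping quantifiers it crosses:
  (∃p ∃n (R(n) ∧ ¬R(p))) ∨ (∀i R(i)) ∨ (∃m ∀l (R(m) ∧ F(l))) ∨ (∀j F(j))
Extract every quantifier outward, since the variables are now distinct and don't occur free across branches:
  ∃p ∃n ∀i ∃m ∀l ∀j (R(n) ∧ ¬R(p) ∨ R(i) ∨ R(m) ∧ F(l) ∨ F(j))
The prefix is ∃p ∃n ∀i ∃m ∀l ∀j: 3 universal, 3 existential.

3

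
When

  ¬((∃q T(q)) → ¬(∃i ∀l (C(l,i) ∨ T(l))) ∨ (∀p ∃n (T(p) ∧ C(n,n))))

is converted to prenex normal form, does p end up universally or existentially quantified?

Eliminate → and ↔ using ¬ and ∨.
  ¬(¬(∃q T(q)) ∨ ¬(∃i ∀l (C(l,i) ∨ T(l))) ∨ (∀p ∃n (T(p) ∧ C(n,n))))
Move each ¬ inward, flipping quantifiers it crosses:
  (∃q T(q)) ∧ (∃i ∀l (C(l,i) ∨ T(l))) ∧ (∃p ∀n (¬T(p) ∨ ¬C(n,n)))
Extract every quantifier outward, since the variables are now distinct and don't occur free across branches:
  ∃q ∃i ∀l ∃p ∀n (T(q) ∧ (C(l,i) ∨ T(l)) ∧ (¬T(p) ∨ ¬C(n,n)))
The quantifier ∀p sits under an odd number of negations (counting the antecedent side of each →), so it flips to ∃p.

existential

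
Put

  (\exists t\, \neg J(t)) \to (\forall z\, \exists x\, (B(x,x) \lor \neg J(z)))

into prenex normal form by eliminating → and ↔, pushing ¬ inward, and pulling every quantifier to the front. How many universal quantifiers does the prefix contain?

2

Rewrite implications/biconditionals: A → B as ¬A ∨ B.
  \neg (\exists t\, \neg J(t)) \lor (\forall z\, \exists x\, (B(x,x) \lor \neg J(z)))
Push ¬ through the quantifiers and connectives to reach negation normal form:
  (\forall t\, J(t)) \lor (\forall z\, \exists x\, (B(x,x) \lor \neg J(z)))
Finally move all quantifiers to the prefix:
  \forall t\, \forall z\, \exists x\, (J(t) \lor B(x,x) \lor \neg J(z))
The prefix is \forall t \forall z \exists x: 2 universal, 1 existential.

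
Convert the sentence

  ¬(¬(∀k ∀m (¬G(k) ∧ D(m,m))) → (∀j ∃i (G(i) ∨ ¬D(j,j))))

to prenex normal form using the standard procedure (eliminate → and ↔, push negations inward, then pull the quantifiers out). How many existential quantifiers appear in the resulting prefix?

3

Rewrite implications/biconditionals: A → B as ¬A ∨ B.
  ¬(¬¬(∀k ∀m (¬G(k) ∧ D(m,m))) ∨ (∀j ∃i (G(i) ∨ ¬D(j,j))))
Drive negations inward (¬∀x A ≡ ∃x ¬A, ¬∃x A ≡ ∀x ¬A, De Morgan for ∧/∨):
  (∃k ∃m (G(k) ∨ ¬D(m,m))) ∧ (∃j ∀i (¬G(i) ∧ D(j,j)))
Extract every quantifier outward, since the variables are now distinct and don't occur free across branches:
  ∃k ∃m ∃j ∀i ((G(k) ∨ ¬D(m,m)) ∧ ¬G(i) ∧ D(j,j))
The prefix is ∃k ∃m ∃j ∀i: 1 universal, 3 existential.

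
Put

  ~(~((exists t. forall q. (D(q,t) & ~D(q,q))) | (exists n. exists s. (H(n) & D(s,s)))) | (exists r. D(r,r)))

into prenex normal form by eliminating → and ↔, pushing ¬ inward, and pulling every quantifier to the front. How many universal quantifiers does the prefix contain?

2

Drive negations inward (¬∀x A ≡ ∃x ¬A, ¬∃x A ≡ ∀x ¬A, De Morgan for ∧/∨):
  ((exists t. forall q. (D(q,t) & ~D(q,q))) | (exists n. exists s. (H(n) & D(s,s)))) & (forall r. ~D(r,r))
Extract every quantifier outward, since the variables are now distinct and don't occur free across branches:
  exists t. forall q. exists n. exists s. forall r. ((D(q,t) & ~D(q,q) | H(n) & D(s,s)) & ~D(r,r))
The prefix is exists t forall q exists n exists s forall r: 2 universal, 3 existential.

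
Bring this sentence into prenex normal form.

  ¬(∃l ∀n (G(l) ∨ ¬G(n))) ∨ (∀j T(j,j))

Move each ¬ inward, flipping quantifiers it crosses:
  (∀l ∃n (¬G(l) ∧ G(n))) ∨ (∀j T(j,j))
Finally move all quantifiers to the prefix:
  ∀l ∃n ∀j (¬G(l) ∧ G(n) ∨ T(j,j))

∀l ∃n ∀j (¬G(l) ∧ G(n) ∨ T(j,j))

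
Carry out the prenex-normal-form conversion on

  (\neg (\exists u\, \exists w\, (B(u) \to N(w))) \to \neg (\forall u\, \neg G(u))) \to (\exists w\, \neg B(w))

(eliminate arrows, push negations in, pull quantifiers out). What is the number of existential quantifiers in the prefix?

1

Rewrite implications/biconditionals: A → B as ¬A ∨ B.
  \neg (\neg \neg (\exists u\, \exists w\, (\neg B(u) \lor N(w))) \lor \neg (\forall u\, \neg G(u))) \lor (\exists w\, \neg B(w))
Drive negations inward (¬∀x A ≡ ∃x ¬A, ¬∃x A ≡ ∀x ¬A, De Morgan for ∧/∨):
  (\forall u\, \forall w\, (B(u) \land \neg N(w))) \land (\forall u\, \neg G(u)) \lor (\exists w\, \neg B(w))
Standardize variables apart so no two quantifiers bind the same name: u↦a, w↦q.
  (\forall u\, \forall w\, (B(u) \land \neg N(w))) \land (\forall a\, \neg G(a)) \lor (\exists q\, \neg B(q))
Pull the quantifiers to the front (each side's bound variable is not free in the other side):
  \forall u\, \forall w\, \forall a\, \exists q\, (B(u) \land \neg N(w) \land \neg G(a) \lor \neg B(q))
The prefix is \forall u \forall w \forall a \exists q: 3 universal, 1 existential.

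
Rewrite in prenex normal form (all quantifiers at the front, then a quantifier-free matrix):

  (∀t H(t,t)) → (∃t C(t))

∃t ∃w (¬H(t,t) ∨ C(w))

Rewrite implications/biconditionals: A → B as ¬A ∨ B.
  ¬(∀t H(t,t)) ∨ (∃t C(t))
Push ¬ through the quantifiers and connectives to reach negation normal form:
  (∃t ¬H(t,t)) ∨ (∃t C(t))
Standardize variables apart so no two quantifiers bind the same name: t↦w.
  (∃t ¬H(t,t)) ∨ (∃w C(w))
Extract every quantifier outward, since the variables are now distinct and don't occur free across branches:
  ∃t ∃w (¬H(t,t) ∨ C(w))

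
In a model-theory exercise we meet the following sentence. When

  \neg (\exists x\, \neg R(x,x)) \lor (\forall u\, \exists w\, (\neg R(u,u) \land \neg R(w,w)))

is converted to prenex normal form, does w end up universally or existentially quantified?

existential

Move each ¬ inward, flipping quantifiers it crosses:
  (\forall x\, R(x,x)) \lor (\forall u\, \exists w\, (\neg R(u,u) \land \neg R(w,w)))
Pull the quantifiers to the front (each side's bound variable is not free in the other side):
  \forall x\, \forall u\, \exists w\, (R(x,x) \lor \neg R(u,u) \land \neg R(w,w))
The quantifier \exists w sits under an even number of negations, so it remains existential.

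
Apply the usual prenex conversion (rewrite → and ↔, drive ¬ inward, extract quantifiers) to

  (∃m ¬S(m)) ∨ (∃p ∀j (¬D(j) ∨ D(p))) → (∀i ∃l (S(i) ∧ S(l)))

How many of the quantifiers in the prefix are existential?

Eliminate → and ↔ using ¬ and ∨.
  ¬((∃m ¬S(m)) ∨ (∃p ∀j (¬D(j) ∨ D(p)))) ∨ (∀i ∃l (S(i) ∧ S(l)))
Move each ¬ inward, flipping quantifiers it crosses:
  (∀m S(m)) ∧ (∀p ∃j (D(j) ∧ ¬D(p))) ∨ (∀i ∃l (S(i) ∧ S(l)))
Finally move all quantifiers to the prefix:
  ∀m ∀p ∃j ∀i ∃l (S(m) ∧ D(j) ∧ ¬D(p) ∨ S(i) ∧ S(l))
The prefix is ∀m ∀p ∃j ∀i ∃l: 3 universal, 2 existential.

2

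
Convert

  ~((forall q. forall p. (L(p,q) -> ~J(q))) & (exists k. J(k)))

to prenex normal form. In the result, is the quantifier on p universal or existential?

existential

First replace A → B with ¬A ∨ B.
  ~((forall q. forall p. (~L(p,q) | ~J(q))) & (exists k. J(k)))
Move each ¬ inward, flipping quantifiers it crosses:
  (exists q. exists p. (L(p,q) & J(q))) | (forall k. ~J(k))
Finally move all quantifiers to the prefix:
  exists q. exists p. forall k. (L(p,q) & J(q) | ~J(k))
The quantifier forall p sits under an odd number of negations (counting the antecedent side of each →), so it flips to exists p.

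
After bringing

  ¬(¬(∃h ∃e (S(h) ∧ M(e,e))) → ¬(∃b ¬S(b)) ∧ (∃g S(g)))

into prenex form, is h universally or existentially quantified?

universal

Eliminate → and ↔ using ¬ and ∨.
  ¬(¬¬(∃h ∃e (S(h) ∧ M(e,e))) ∨ ¬(∃b ¬S(b)) ∧ (∃g S(g)))
Drive negations inward (¬∀x A ≡ ∃x ¬A, ¬∃x A ≡ ∀x ¬A, De Morgan for ∧/∨):
  (∀h ∀e (¬S(h) ∨ ¬M(e,e))) ∧ ((∃b ¬S(b)) ∨ (∀g ¬S(g)))
All bound variables are already distinct, so no renaming is needed.
Extract every quantifier outward, since the variables are now distinct and don't occur free across branches:
  ∀h ∀e ∃b ∀g ((¬S(h) ∨ ¬M(e,e)) ∧ (¬S(b) ∨ ¬S(g)))
The quantifier ∃h sits under an odd number of negations (counting the antecedent side of each →), so it flips to ∀h.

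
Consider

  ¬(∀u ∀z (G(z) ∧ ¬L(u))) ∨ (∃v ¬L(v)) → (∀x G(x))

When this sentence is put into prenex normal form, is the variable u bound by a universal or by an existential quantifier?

Rewrite implications/biconditionals: A → B as ¬A ∨ B.
  ¬(¬(∀u ∀z (G(z) ∧ ¬L(u))) ∨ (∃v ¬L(v))) ∨ (∀x G(x))
Drive negations inward (¬∀x A ≡ ∃x ¬A, ¬∃x A ≡ ∀x ¬A, De Morgan for ∧/∨):
  (∀u ∀z (G(z) ∧ ¬L(u))) ∧ (∀v L(v)) ∨ (∀x G(x))
All bound variables are already distinct, so no renaming is needed.
Extract every quantifier outward, since the variables are now distinct and don't occur free across branches:
  ∀u ∀z ∀v ∀x (G(z) ∧ ¬L(u) ∧ L(v) ∨ G(x))
The quantifier ∀u sits under an even number of negations (counting the antecedent side of each →), so it remains universal.

universal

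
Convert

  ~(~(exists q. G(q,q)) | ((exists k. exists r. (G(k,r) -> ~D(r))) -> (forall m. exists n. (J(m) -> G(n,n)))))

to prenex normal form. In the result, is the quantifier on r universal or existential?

Eliminate → and ↔ using ¬ and ∨.
  ~(~(exists q. G(q,q)) | ~(exists k. exists r. (~G(k,r) | ~D(r))) | (forall m. exists n. (~J(m) | G(n,n))))
Move each ¬ inward, flipping quantifiers it crosses:
  (exists q. G(q,q)) & (exists k. exists r. (~G(k,r) | ~D(r))) & (exists m. forall n. (J(m) & ~G(n,n)))
All bound variables are already distinct, so no renaming is needed.
Finally move all quantifiers to the prefix:
  exists q. exists k. exists r. exists m. forall n. (G(q,q) & (~G(k,r) | ~D(r)) & J(m) & ~G(n,n))
The quantifier exists r sits under an even number of negations (counting the antecedent side of each →), so it remains existential.

existential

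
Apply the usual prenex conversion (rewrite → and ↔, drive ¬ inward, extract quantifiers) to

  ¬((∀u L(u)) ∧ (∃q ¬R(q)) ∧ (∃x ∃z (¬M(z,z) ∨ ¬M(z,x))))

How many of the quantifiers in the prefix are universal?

Drive negations inward (¬∀x A ≡ ∃x ¬A, ¬∃x A ≡ ∀x ¬A, De Morgan for ∧/∨):
  (∃u ¬L(u)) ∨ (∀q R(q)) ∨ (∀x ∀z (M(z,z) ∧ M(z,x)))
All bound variables are already distinct, so no renaming is needed.
Finally move all quantifiers to the prefix:
  ∃u ∀q ∀x ∀z (¬L(u) ∨ R(q) ∨ M(z,z) ∧ M(z,x))
The prefix is ∃u ∀q ∀x ∀z: 3 universal, 1 existential.

3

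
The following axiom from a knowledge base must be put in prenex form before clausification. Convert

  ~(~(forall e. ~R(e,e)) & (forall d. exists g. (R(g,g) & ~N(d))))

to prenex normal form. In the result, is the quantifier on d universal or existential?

existential

Drive negations inward (¬∀x A ≡ ∃x ¬A, ¬∃x A ≡ ∀x ¬A, De Morgan for ∧/∨):
  (forall e. ~R(e,e)) | (exists d. forall g. (~R(g,g) | N(d)))
Extract every quantifier outward, since the variables are now distinct and don't occur free across branches:
  forall e. exists d. forall g. (~R(e,e) | ~R(g,g) | N(d))
The quantifier forall d sits under an odd number of negations, so it flips to exists d.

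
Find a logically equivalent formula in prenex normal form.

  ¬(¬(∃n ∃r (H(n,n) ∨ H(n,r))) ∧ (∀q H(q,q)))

Move each ¬ inward, flipping quantifiers it crosses:
  (∃n ∃r (H(n,n) ∨ H(n,r))) ∨ (∃q ¬H(q,q))
All bound variables are already distinct, so no renaming is needed.
Extract every quantifier outward, since the variables are now distinct and don't occur free across branches:
  ∃n ∃r ∃q (H(n,n) ∨ H(n,r) ∨ ¬H(q,q))

∃n ∃r ∃q (H(n,n) ∨ H(n,r) ∨ ¬H(q,q))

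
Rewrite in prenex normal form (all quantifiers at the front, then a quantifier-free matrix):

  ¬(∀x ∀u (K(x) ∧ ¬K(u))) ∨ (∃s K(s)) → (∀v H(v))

First replace A → B with ¬A ∨ B.
  ¬(¬(∀x ∀u (K(x) ∧ ¬K(u))) ∨ (∃s K(s))) ∨ (∀v H(v))
Drive negations inward (¬∀x A ≡ ∃x ¬A, ¬∃x A ≡ ∀x ¬A, De Morgan for ∧/∨):
  (∀x ∀u (K(x) ∧ ¬K(u))) ∧ (∀s ¬K(s)) ∨ (∀v H(v))
All bound variables are already distinct, so no renaming is needed.
Pull the quantifiers to the front (each side's bound variable is not free in the other side):
  ∀x ∀u ∀s ∀v (K(x) ∧ ¬K(u) ∧ ¬K(s) ∨ H(v))

∀x ∀u ∀s ∀v (K(x) ∧ ¬K(u) ∧ ¬K(s) ∨ H(v))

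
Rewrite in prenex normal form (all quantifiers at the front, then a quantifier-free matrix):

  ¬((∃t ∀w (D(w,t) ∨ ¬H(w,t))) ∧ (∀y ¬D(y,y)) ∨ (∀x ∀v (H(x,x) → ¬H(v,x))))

Rewrite implications/biconditionals: A → B as ¬A ∨ B.
  ¬((∃t ∀w (D(w,t) ∨ ¬H(w,t))) ∧ (∀y ¬D(y,y)) ∨ (∀x ∀v (¬H(x,x) ∨ ¬H(v,x))))
Move each ¬ inward, flipping quantifiers it crosses:
  ((∀t ∃w (¬D(w,t) ∧ H(w,t))) ∨ (∃y D(y,y))) ∧ (∃x ∃v (H(x,x) ∧ H(v,x)))
Pull the quantifiers to the front (each side's bound variable is not free in the other side):
  ∀t ∃w ∃y ∃x ∃v ((¬D(w,t) ∧ H(w,t) ∨ D(y,y)) ∧ H(x,x) ∧ H(v,x))

∀t ∃w ∃y ∃x ∃v ((¬D(w,t) ∧ H(w,t) ∨ D(y,y)) ∧ H(x,x) ∧ H(v,x))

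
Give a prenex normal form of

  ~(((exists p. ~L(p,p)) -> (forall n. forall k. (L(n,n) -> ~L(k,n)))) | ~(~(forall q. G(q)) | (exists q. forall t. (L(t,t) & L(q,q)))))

exists p. exists n. exists k. exists q. exists b. forall t. (~L(p,p) & L(n,n) & L(k,n) & (~G(q) | L(t,t) & L(b,b)))

Rewrite implications/biconditionals: A → B as ¬A ∨ B.
  ~(~(exists p. ~L(p,p)) | (forall n. forall k. (~L(n,n) | ~L(k,n))) | ~(~(forall q. G(q)) | (exists q. forall t. (L(t,t) & L(q,q)))))
Move each ¬ inward, flipping quantifiers it crosses:
  (exists p. ~L(p,p)) & (exists n. exists k. (L(n,n) & L(k,n))) & ((exists q. ~G(q)) | (exists q. forall t. (L(t,t) & L(q,q))))
Standardize variables apart so no two quantifiers bind the same name: q↦b.
  (exists p. ~L(p,p)) & (exists n. exists k. (L(n,n) & L(k,n))) & ((exists q. ~G(q)) | (exists b. forall t. (L(t,t) & L(b,b))))
Extract every quantifier outward, since the variables are now distinct and don't occur free across branches:
  exists p. exists n. exists k. exists q. exists b. forall t. (~L(p,p) & L(n,n) & L(k,n) & (~G(q) | L(t,t) & L(b,b)))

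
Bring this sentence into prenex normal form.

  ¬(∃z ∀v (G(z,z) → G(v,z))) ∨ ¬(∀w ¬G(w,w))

Rewrite implications/biconditionals: A → B as ¬A ∨ B.
  ¬(∃z ∀v (¬G(z,z) ∨ G(v,z))) ∨ ¬(∀w ¬G(w,w))
Push ¬ through the quantifiers and connectives to reach negation normal form:
  (∀z ∃v (G(z,z) ∧ ¬G(v,z))) ∨ (∃w G(w,w))
Extract every quantifier outward, since the variables are now distinct and don't occur free across branches:
  ∀z ∃v ∃w (G(z,z) ∧ ¬G(v,z) ∨ G(w,w))

∀z ∃v ∃w (G(z,z) ∧ ¬G(v,z) ∨ G(w,w))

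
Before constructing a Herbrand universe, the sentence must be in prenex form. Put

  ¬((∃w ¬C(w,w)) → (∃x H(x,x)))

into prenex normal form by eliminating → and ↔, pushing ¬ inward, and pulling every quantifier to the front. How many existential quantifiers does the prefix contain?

Rewrite implications/biconditionals: A → B as ¬A ∨ B.
  ¬(¬(∃w ¬C(w,w)) ∨ (∃x H(x,x)))
Push ¬ through the quantifiers and connectives to reach negation normal form:
  (∃w ¬C(w,w)) ∧ (∀x ¬H(x,x))
All bound variables are already distinct, so no renaming is needed.
Extract every quantifier outward, since the variables are now distinct and don't occur free across branches:
  ∃w ∀x (¬C(w,w) ∧ ¬H(x,x))
The prefix is ∃w ∀x: 1 universal, 1 existential.

1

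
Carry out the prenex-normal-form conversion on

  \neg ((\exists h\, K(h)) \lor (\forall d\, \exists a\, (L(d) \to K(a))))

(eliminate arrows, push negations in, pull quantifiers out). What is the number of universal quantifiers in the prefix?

2

First replace A → B with ¬A ∨ B.
  \neg ((\exists h\, K(h)) \lor (\forall d\, \exists a\, (\neg L(d) \lor K(a))))
Move each ¬ inward, flipping quantifiers it crosses:
  (\forall h\, \neg K(h)) \land (\exists d\, \forall a\, (L(d) \land \neg K(a)))
All bound variables are already distinct, so no renaming is needed.
Pull the quantifiers to the front (each side's bound variable is not free in the other side):
  \forall h\, \exists d\, \forall a\, (\neg K(h) \land L(d) \land \neg K(a))
The prefix is \forall h \exists d \forall a: 2 universal, 1 existential.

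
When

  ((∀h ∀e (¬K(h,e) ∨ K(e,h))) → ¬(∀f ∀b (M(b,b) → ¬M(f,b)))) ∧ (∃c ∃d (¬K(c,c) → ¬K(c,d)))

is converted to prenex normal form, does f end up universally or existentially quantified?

existential

First replace A → B with ¬A ∨ B.
  (¬(∀h ∀e (¬K(h,e) ∨ K(e,h))) ∨ ¬(∀f ∀b (¬M(b,b) ∨ ¬M(f,b)))) ∧ (∃c ∃d (¬¬K(c,c) ∨ ¬K(c,d)))
Drive negations inward (¬∀x A ≡ ∃x ¬A, ¬∃x A ≡ ∀x ¬A, De Morgan for ∧/∨):
  ((∃h ∃e (K(h,e) ∧ ¬K(e,h))) ∨ (∃f ∃b (M(b,b) ∧ M(f,b)))) ∧ (∃c ∃d (K(c,c) ∨ ¬K(c,d)))
All bound variables are already distinct, so no renaming is needed.
Finally move all quantifiers to the prefix:
  ∃h ∃e ∃f ∃b ∃c ∃d ((K(h,e) ∧ ¬K(e,h) ∨ M(b,b) ∧ M(f,b)) ∧ (K(c,c) ∨ ¬K(c,d)))
The quantifier ∀f sits under an odd number of negations (counting the antecedent side of each →), so it flips to ∃f.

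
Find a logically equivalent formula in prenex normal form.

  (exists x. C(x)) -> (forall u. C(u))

forall x. forall u. (~C(x) | C(u))

Eliminate → and ↔ using ¬ and ∨.
  ~(exists x. C(x)) | (forall u. C(u))
Push ¬ through the quantifiers and connectives to reach negation normal form:
  (forall x. ~C(x)) | (forall u. C(u))
Pull the quantifiers to the front (each side's bound variable is not free in the other side):
  forall x. forall u. (~C(x) | C(u))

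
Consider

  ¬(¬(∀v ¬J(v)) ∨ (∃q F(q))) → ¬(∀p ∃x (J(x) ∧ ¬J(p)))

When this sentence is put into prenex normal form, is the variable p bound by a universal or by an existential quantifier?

existential

Rewrite implications/biconditionals: A → B as ¬A ∨ B.
  ¬¬(¬(∀v ¬J(v)) ∨ (∃q F(q))) ∨ ¬(∀p ∃x (J(x) ∧ ¬J(p)))
Drive negations inward (¬∀x A ≡ ∃x ¬A, ¬∃x A ≡ ∀x ¬A, De Morgan for ∧/∨):
  (∃v J(v)) ∨ (∃q F(q)) ∨ (∃p ∀x (¬J(x) ∨ J(p)))
All bound variables are already distinct, so no renaming is needed.
Extract every quantifier outward, since the variables are now distinct and don't occur free across branches:
  ∃v ∃q ∃p ∀x (J(v) ∨ F(q) ∨ ¬J(x) ∨ J(p))
The quantifier ∀p sits under an odd number of negations (counting the antecedent side of each →), so it flips to ∃p.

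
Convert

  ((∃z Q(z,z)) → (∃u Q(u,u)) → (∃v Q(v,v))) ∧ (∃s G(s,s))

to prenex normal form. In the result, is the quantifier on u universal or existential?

universal

First replace A → B with ¬A ∨ B.
  (¬(∃z Q(z,z)) ∨ ¬(∃u Q(u,u)) ∨ (∃v Q(v,v))) ∧ (∃s G(s,s))
Drive negations inward (¬∀x A ≡ ∃x ¬A, ¬∃x A ≡ ∀x ¬A, De Morgan for ∧/∨):
  ((∀z ¬Q(z,z)) ∨ (∀u ¬Q(u,u)) ∨ (∃v Q(v,v))) ∧ (∃s G(s,s))
Pull the quantifiers to the front (each side's bound variable is not free in the other side):
  ∀z ∀u ∃v ∃s ((¬Q(z,z) ∨ ¬Q(u,u) ∨ Q(v,v)) ∧ G(s,s))
The quantifier ∃u sits under an odd number of negations (counting the antecedent side of each →), so it flips to ∀u.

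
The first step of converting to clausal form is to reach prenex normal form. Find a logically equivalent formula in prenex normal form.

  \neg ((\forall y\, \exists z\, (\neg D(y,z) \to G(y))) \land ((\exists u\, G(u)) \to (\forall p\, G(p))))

Eliminate → and ↔ using ¬ and ∨.
  \neg ((\forall y\, \exists z\, (\neg \neg D(y,z) \lor G(y))) \land (\neg (\exists u\, G(u)) \lor (\forall p\, G(p))))
Drive negations inward (¬∀x A ≡ ∃x ¬A, ¬∃x A ≡ ∀x ¬A, De Morgan for ∧/∨):
  (\exists y\, \forall z\, (\neg D(y,z) \land \neg G(y))) \lor (\exists u\, G(u)) \land (\exists p\, \neg G(p))
Extract every quantifier outward, since the variables are now distinct and don't occur free across branches:
  \exists y\, \forall z\, \exists u\, \exists p\, (\neg D(y,z) \land \neg G(y) \lor G(u) \land \neg G(p))

\exists y\, \forall z\, \exists u\, \exists p\, (\neg D(y,z) \land \neg G(y) \lor G(u) \land \neg G(p))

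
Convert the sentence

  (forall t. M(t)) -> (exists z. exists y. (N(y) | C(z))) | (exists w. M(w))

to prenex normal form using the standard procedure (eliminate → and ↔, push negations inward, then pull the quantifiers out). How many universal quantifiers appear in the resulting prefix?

First replace A → B with ¬A ∨ B.
  ~(forall t. M(t)) | (exists z. exists y. (N(y) | C(z))) | (exists w. M(w))
Drive negations inward (¬∀x A ≡ ∃x ¬A, ¬∃x A ≡ ∀x ¬A, De Morgan for ∧/∨):
  (exists t. ~M(t)) | (exists z. exists y. (N(y) | C(z))) | (exists w. M(w))
Extract every quantifier outward, since the variables are now distinct and don't occur free across branches:
  exists t. exists z. exists y. exists w. (~M(t) | N(y) | C(z) | M(w))
The prefix is exists t exists z exists y exists w: 0 universal, 4 existential.

0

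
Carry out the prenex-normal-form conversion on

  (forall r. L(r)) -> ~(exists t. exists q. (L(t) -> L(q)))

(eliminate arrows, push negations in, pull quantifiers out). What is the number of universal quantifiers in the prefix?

2

Eliminate → and ↔ using ¬ and ∨.
  ~(forall r. L(r)) | ~(exists t. exists q. (~L(t) | L(q)))
Push ¬ through the quantifiers and connectives to reach negation normal form:
  (exists r. ~L(r)) | (forall t. forall q. (L(t) & ~L(q)))
Finally move all quantifiers to the prefix:
  exists r. forall t. forall q. (~L(r) | L(t) & ~L(q))
The prefix is exists r forall t forall q: 2 universal, 1 existential.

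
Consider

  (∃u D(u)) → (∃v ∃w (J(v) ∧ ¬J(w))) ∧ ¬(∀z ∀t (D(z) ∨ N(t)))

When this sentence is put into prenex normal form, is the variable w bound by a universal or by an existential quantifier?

existential

Eliminate → and ↔ using ¬ and ∨.
  ¬(∃u D(u)) ∨ (∃v ∃w (J(v) ∧ ¬J(w))) ∧ ¬(∀z ∀t (D(z) ∨ N(t)))
Drive negations inward (¬∀x A ≡ ∃x ¬A, ¬∃x A ≡ ∀x ¬A, De Morgan for ∧/∨):
  (∀u ¬D(u)) ∨ (∃v ∃w (J(v) ∧ ¬J(w))) ∧ (∃z ∃t (¬D(z) ∧ ¬N(t)))
All bound variables are already distinct, so no renaming is needed.
Pull the quantifiers to the front (each side's bound variable is not free in the other side):
  ∀u ∃v ∃w ∃z ∃t (¬D(u) ∨ J(v) ∧ ¬J(w) ∧ ¬D(z) ∧ ¬N(t))
The quantifier ∃w sits under an even number of negations (counting the antecedent side of each →), so it remains existential.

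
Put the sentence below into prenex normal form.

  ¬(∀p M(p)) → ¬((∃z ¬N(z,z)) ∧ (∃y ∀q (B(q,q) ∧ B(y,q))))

Rewrite implications/biconditionals: A → B as ¬A ∨ B.
  ¬¬(∀p M(p)) ∨ ¬((∃z ¬N(z,z)) ∧ (∃y ∀q (B(q,q) ∧ B(y,q))))
Push ¬ through the quantifiers and connectives to reach negation normal form:
  (∀p M(p)) ∨ (∀z N(z,z)) ∨ (∀y ∃q (¬B(q,q) ∨ ¬B(y,q)))
All bound variables are already distinct, so no renaming is needed.
Pull the quantifiers to the front (each side's bound variable is not free in the other side):
  ∀p ∀z ∀y ∃q (M(p) ∨ N(z,z) ∨ ¬B(q,q) ∨ ¬B(y,q))

∀p ∀z ∀y ∃q (M(p) ∨ N(z,z) ∨ ¬B(q,q) ∨ ¬B(y,q))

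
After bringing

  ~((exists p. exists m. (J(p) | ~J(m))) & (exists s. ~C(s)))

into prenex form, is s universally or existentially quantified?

universal

Move each ¬ inward, flipping quantifiers it crosses:
  (forall p. forall m. (~J(p) & J(m))) | (forall s. C(s))
All bound variables are already distinct, so no renaming is needed.
Finally move all quantifiers to the prefix:
  forall p. forall m. forall s. (~J(p) & J(m) | C(s))
The quantifier exists s sits under an odd number of negations, so it flips to forall s.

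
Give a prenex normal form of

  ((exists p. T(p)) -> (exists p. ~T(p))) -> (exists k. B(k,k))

First replace A → B with ¬A ∨ B.
  ~(~(exists p. T(p)) | (exists p. ~T(p))) | (exists k. B(k,k))
Push ¬ through the quantifiers and connectives to reach negation normal form:
  (exists p. T(p)) & (forall p. T(p)) | (exists k. B(k,k))
Rename bound variables to avoid capture: p↦a.
  (exists p. T(p)) & (forall a. T(a)) | (exists k. B(k,k))
Pull the quantifiers to the front (each side's bound variable is not free in the other side):
  exists p. forall a. exists k. (T(p) & T(a) | B(k,k))

exists p. forall a. exists k. (T(p) & T(a) | B(k,k))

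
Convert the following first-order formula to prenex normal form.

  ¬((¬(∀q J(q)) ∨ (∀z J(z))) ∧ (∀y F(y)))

Drive negations inward (¬∀x A ≡ ∃x ¬A, ¬∃x A ≡ ∀x ¬A, De Morgan for ∧/∨):
  (∀q J(q)) ∧ (∃z ¬J(z)) ∨ (∃y ¬F(y))
Pull the quantifiers to the front (each side's bound variable is not free in the other side):
  ∀q ∃z ∃y (J(q) ∧ ¬J(z) ∨ ¬F(y))

∀q ∃z ∃y (J(q) ∧ ¬J(z) ∨ ¬F(y))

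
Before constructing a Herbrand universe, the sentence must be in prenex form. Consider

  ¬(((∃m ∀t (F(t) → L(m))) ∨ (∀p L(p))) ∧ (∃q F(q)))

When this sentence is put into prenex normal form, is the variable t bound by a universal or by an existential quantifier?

existential

First replace A → B with ¬A ∨ B.
  ¬(((∃m ∀t (¬F(t) ∨ L(m))) ∨ (∀p L(p))) ∧ (∃q F(q)))
Push ¬ through the quantifiers and connectives to reach negation normal form:
  (∀m ∃t (F(t) ∧ ¬L(m))) ∧ (∃p ¬L(p)) ∨ (∀q ¬F(q))
All bound variables are already distinct, so no renaming is needed.
Finally move all quantifiers to the prefix:
  ∀m ∃t ∃p ∀q (F(t) ∧ ¬L(m) ∧ ¬L(p) ∨ ¬F(q))
The quantifier ∀t sits under an odd number of negations (counting the antecedent side of each →), so it flips to ∃t.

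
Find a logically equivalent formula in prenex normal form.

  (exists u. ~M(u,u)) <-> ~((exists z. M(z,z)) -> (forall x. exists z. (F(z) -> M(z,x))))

forall u. exists z. exists x. forall v. forall y. forall x1. exists w1. exists a. ((M(u,u) | M(z,z) & F(v) & ~M(v,x)) & (~M(y,y) | ~F(w1) | M(w1,x1) | ~M(a,a)))

First replace A → B with ¬A ∨ B; A ↔ B as (¬A ∨ B) ∧ (¬B ∨ A).
  (~(exists u. ~M(u,u)) | ~(~(exists z. M(z,z)) | (forall x. exists z. (~F(z) | M(z,x))))) & (~~(~(exists z. M(z,z)) | (forall x. exists z. (~F(z) | M(z,x)))) | (exists u. ~M(u,u)))
Push ¬ through the quantifiers and connectives to reach negation normal form:
  ((forall u. M(u,u)) | (exists z. M(z,z)) & (exists x. forall z. (F(z) & ~M(z,x)))) & ((forall z. ~M(z,z)) | (forall x. exists z. (~F(z) | M(z,x))) | (exists u. ~M(u,u)))
Give each quantifier a distinct variable: z↦v, z↦y, x↦x1, z↦w1, u↦a.
  ((forall u. M(u,u)) | (exists z. M(z,z)) & (exists x. forall v. (F(v) & ~M(v,x)))) & ((forall y. ~M(y,y)) | (forall x1. exists w1. (~F(w1) | M(w1,x1))) | (exists a. ~M(a,a)))
Finally move all quantifiers to the prefix:
  forall u. exists z. exists x. forall v. forall y. forall x1. exists w1. exists a. ((M(u,u) | M(z,z) & F(v) & ~M(v,x)) & (~M(y,y) | ~F(w1) | M(w1,x1) | ~M(a,a)))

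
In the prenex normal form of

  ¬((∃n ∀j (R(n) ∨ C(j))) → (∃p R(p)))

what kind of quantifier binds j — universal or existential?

universal

Eliminate → and ↔ using ¬ and ∨.
  ¬(¬(∃n ∀j (R(n) ∨ C(j))) ∨ (∃p R(p)))
Move each ¬ inward, flipping quantifiers it crosses:
  (∃n ∀j (R(n) ∨ C(j))) ∧ (∀p ¬R(p))
Extract every quantifier outward, since the variables are now distinct and don't occur free across branches:
  ∃n ∀j ∀p ((R(n) ∨ C(j)) ∧ ¬R(p))
The quantifier ∀j sits under an even number of negations (counting the antecedent side of each →), so it remains universal.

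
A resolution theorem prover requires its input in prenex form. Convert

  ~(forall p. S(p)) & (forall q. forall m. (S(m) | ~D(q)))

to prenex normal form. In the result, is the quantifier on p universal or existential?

Push ¬ through the quantifiers and connectives to reach negation normal form:
  (exists p. ~S(p)) & (forall q. forall m. (S(m) | ~D(q)))
Pull the quantifiers to the front (each side's bound variable is not free in the other side):
  exists p. forall q. forall m. (~S(p) & (S(m) | ~D(q)))
The quantifier forall p sits under an odd number of negations, so it flips to exists p.

existential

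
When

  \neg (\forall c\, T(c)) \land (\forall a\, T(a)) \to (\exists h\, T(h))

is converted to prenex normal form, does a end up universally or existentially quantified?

existential

First replace A → B with ¬A ∨ B.
  \neg (\neg (\forall c\, T(c)) \land (\forall a\, T(a))) \lor (\exists h\, T(h))
Drive negations inward (¬∀x A ≡ ∃x ¬A, ¬∃x A ≡ ∀x ¬A, De Morgan for ∧/∨):
  (\forall c\, T(c)) \lor (\exists a\, \neg T(a)) \lor (\exists h\, T(h))
Extract every quantifier outward, since the variables are now distinct and don't occur free across branches:
  \forall c\, \exists a\, \exists h\, (T(c) \lor \neg T(a) \lor T(h))
The quantifier \forall a sits under an odd number of negations (counting the antecedent side of each →), so it flips to \exists a.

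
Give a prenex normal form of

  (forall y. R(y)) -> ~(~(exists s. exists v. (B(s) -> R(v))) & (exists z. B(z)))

Rewrite implications/biconditionals: A → B as ¬A ∨ B.
  ~(forall y. R(y)) | ~(~(exists s. exists v. (~B(s) | R(v))) & (exists z. B(z)))
Move each ¬ inward, flipping quantifiers it crosses:
  (exists y. ~R(y)) | (exists s. exists v. (~B(s) | R(v))) | (forall z. ~B(z))
All bound variables are already distinct, so no renaming is needed.
Extract every quantifier outward, since the variables are now distinct and don't occur free across branches:
  exists y. exists s. exists v. forall z. (~R(y) | ~B(s) | R(v) | ~B(z))

exists y. exists s. exists v. forall z. (~R(y) | ~B(s) | R(v) | ~B(z))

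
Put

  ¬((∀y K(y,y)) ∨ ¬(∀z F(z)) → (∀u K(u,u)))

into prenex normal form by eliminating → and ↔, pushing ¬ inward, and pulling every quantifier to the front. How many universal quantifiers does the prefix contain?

Eliminate → and ↔ using ¬ and ∨.
  ¬(¬((∀y K(y,y)) ∨ ¬(∀z F(z))) ∨ (∀u K(u,u)))
Push ¬ through the quantifiers and connectives to reach negation normal form:
  ((∀y K(y,y)) ∨ (∃z ¬F(z))) ∧ (∃u ¬K(u,u))
All bound variables are already distinct, so no renaming is needed.
Pull the quantifiers to the front (each side's bound variable is not free in the other side):
  ∀y ∃z ∃u ((K(y,y) ∨ ¬F(z)) ∧ ¬K(u,u))
The prefix is ∀y ∃z ∃u: 1 universal, 2 existential.

1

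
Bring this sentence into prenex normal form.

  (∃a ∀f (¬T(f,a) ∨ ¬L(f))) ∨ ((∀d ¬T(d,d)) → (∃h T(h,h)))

∃a ∀f ∃d ∃h (¬T(f,a) ∨ ¬L(f) ∨ T(d,d) ∨ T(h,h))

Eliminate → and ↔ using ¬ and ∨.
  (∃a ∀f (¬T(f,a) ∨ ¬L(f))) ∨ ¬(∀d ¬T(d,d)) ∨ (∃h T(h,h))
Push ¬ through the quantifiers and connectives to reach negation normal form:
  (∃a ∀f (¬T(f,a) ∨ ¬L(f))) ∨ (∃d T(d,d)) ∨ (∃h T(h,h))
All bound variables are already distinct, so no renaming is needed.
Finally move all quantifiers to the prefix:
  ∃a ∀f ∃d ∃h (¬T(f,a) ∨ ¬L(f) ∨ T(d,d) ∨ T(h,h))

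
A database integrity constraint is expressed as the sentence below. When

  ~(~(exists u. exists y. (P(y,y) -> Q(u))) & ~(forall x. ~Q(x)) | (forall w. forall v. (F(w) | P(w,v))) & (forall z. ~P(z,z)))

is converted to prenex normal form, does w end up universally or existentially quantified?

First replace A → B with ¬A ∨ B.
  ~(~(exists u. exists y. (~P(y,y) | Q(u))) & ~(forall x. ~Q(x)) | (forall w. forall v. (F(w) | P(w,v))) & (forall z. ~P(z,z)))
Push ¬ through the quantifiers and connectives to reach negation normal form:
  ((exists u. exists y. (~P(y,y) | Q(u))) | (forall x. ~Q(x))) & ((exists w. exists v. (~F(w) & ~P(w,v))) | (exists z. P(z,z)))
All bound variables are already distinct, so no renaming is needed.
Finally move all quantifiers to the prefix:
  exists u. exists y. forall x. exists w. exists v. exists z. ((~P(y,y) | Q(u) | ~Q(x)) & (~F(w) & ~P(w,v) | P(z,z)))
The quantifier forall w sits under an odd number of negations (counting the antecedent side of each →), so it flips to exists w.

existential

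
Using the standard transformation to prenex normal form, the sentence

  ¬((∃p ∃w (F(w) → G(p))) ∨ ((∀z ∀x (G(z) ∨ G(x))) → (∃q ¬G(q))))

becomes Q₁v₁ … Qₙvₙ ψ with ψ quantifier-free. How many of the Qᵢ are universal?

Rewrite implications/biconditionals: A → B as ¬A ∨ B.
  ¬((∃p ∃w (¬F(w) ∨ G(p))) ∨ ¬(∀z ∀x (G(z) ∨ G(x))) ∨ (∃q ¬G(q)))
Push ¬ through the quantifiers and connectives to reach negation normal form:
  (∀p ∀w (F(w) ∧ ¬G(p))) ∧ (∀z ∀x (G(z) ∨ G(x))) ∧ (∀q G(q))
All bound variables are already distinct, so no renaming is needed.
Extract every quantifier outward, since the variables are now distinct and don't occur free across branches:
  ∀p ∀w ∀z ∀x ∀q (F(w) ∧ ¬G(p) ∧ (G(z) ∨ G(x)) ∧ G(q))
The prefix is ∀p ∀w ∀z ∀x ∀q: 5 universal, 0 existential.

5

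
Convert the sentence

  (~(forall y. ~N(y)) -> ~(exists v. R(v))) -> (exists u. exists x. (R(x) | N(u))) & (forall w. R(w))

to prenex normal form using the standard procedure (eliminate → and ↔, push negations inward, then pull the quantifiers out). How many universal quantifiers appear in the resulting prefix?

Eliminate → and ↔ using ¬ and ∨.
  ~(~~(forall y. ~N(y)) | ~(exists v. R(v))) | (exists u. exists x. (R(x) | N(u))) & (forall w. R(w))
Move each ¬ inward, flipping quantifiers it crosses:
  (exists y. N(y)) & (exists v. R(v)) | (exists u. exists x. (R(x) | N(u))) & (forall w. R(w))
All bound variables are already distinct, so no renaming is needed.
Finally move all quantifiers to the prefix:
  exists y. exists v. exists u. exists x. forall w. (N(y) & R(v) | (R(x) | N(u)) & R(w))
The prefix is exists y exists v exists u exists x forall w: 1 universal, 4 existential.

1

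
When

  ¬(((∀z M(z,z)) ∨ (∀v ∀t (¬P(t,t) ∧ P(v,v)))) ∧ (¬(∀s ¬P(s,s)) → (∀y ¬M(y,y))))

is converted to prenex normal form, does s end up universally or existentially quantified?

existential

First replace A → B with ¬A ∨ B.
  ¬(((∀z M(z,z)) ∨ (∀v ∀t (¬P(t,t) ∧ P(v,v)))) ∧ (¬¬(∀s ¬P(s,s)) ∨ (∀y ¬M(y,y))))
Move each ¬ inward, flipping quantifiers it crosses:
  (∃z ¬M(z,z)) ∧ (∃v ∃t (P(t,t) ∨ ¬P(v,v))) ∨ (∃s P(s,s)) ∧ (∃y M(y,y))
All bound variables are already distinct, so no renaming is needed.
Finally move all quantifiers to the prefix:
  ∃z ∃v ∃t ∃s ∃y (¬M(z,z) ∧ (P(t,t) ∨ ¬P(v,v)) ∨ P(s,s) ∧ M(y,y))
The quantifier ∀s sits under an odd number of negations (counting the antecedent side of each →), so it flips to ∃s.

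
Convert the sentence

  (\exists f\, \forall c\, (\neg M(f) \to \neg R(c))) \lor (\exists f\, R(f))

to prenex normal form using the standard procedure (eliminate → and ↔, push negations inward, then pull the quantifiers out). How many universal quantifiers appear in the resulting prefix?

1

Eliminate → and ↔ using ¬ and ∨.
  (\exists f\, \forall c\, (\neg \neg M(f) \lor \neg R(c))) \lor (\exists f\, R(f))
Move each ¬ inward, flipping quantifiers it crosses:
  (\exists f\, \forall c\, (M(f) \lor \neg R(c))) \lor (\exists f\, R(f))
Rename bound variables to avoid capture: f↦p.
  (\exists f\, \forall c\, (M(f) \lor \neg R(c))) \lor (\exists p\, R(p))
Pull the quantifiers to the front (each side's bound variable is not free in the other side):
  \exists f\, \forall c\, \exists p\, (M(f) \lor \neg R(c) \lor R(p))
The prefix is \exists f \forall c \exists p: 1 universal, 2 existential.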